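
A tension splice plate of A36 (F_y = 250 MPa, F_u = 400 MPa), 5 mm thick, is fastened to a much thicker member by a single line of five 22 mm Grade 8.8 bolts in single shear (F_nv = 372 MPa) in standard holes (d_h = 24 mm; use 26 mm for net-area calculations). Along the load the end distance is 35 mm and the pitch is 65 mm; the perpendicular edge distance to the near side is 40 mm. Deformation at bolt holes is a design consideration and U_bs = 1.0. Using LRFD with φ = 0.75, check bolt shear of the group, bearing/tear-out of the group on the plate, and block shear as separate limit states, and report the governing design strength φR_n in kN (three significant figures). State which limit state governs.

Bolt shear: A_b = π·22²/4 = 380.1 mm²; R_n = 372 × 380.1 × 5 × 1 / 1000 = 707 kN → 0.75 × 707 = 530 kN.
Bearing: edge l_c = 23, r_n = 55.2 kN; interior l_c = 41, r_n = 98.4 kN; R_n = 55.2 + 4·98.4 = 448.8 kN → 337 kN.
Block shear: A_gv = 1475, A_nv = 890, A_nt = 135 mm²; R_n = min(0.6F_uA_nv, 0.6F_yA_gv) + U_bs·F_u·A_nt = 267.6 kN → 201 kN.
Block shear governs: 201 kN.

201 kN (block shear governs)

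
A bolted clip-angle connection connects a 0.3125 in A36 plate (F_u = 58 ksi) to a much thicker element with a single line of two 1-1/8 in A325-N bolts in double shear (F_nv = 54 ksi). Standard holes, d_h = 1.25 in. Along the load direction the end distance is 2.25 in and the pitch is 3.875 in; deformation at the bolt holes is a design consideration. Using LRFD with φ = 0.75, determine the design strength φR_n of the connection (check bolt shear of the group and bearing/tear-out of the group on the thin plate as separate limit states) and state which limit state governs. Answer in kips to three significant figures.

63.2 kips (bearing governs)

Bolt shear: A_b = π·1.125²/4 = 0.994 in²; R_n = 54 × 0.994 × 2 × 2 = 214.7 kips → 0.75 × 214.7 = 161 kips.
Bearing (1.2 l_c t F_u ≤ 2.4 d t F_u): upper limit = 2.4·1.125·0.3125·58 = 48.94 kips.
  Edge l_c = 2.25 − 1.25/2 = 1.625 → r_n = 35.34 kips; interior l_c = 3.875 − 1.25 = 2.625 → r_n = 48.94 kips.
  R_n,bearing = 1·35.34 + 1·48.94 = 84.28 kips → 0.75 × 84.28 = 63.2 kips.
Bearing governs: 63.2 kips.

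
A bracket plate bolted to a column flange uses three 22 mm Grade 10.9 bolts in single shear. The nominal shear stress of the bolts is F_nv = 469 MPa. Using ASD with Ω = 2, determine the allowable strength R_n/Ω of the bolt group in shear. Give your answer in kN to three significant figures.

267 kN

A_b = π × 22² / 4 = 380.1 mm².
R_n = F_nv · A_b · n · n_s = 469 × 380.1 × 3 × 1 / 1000 = 534.8 kN.
Allowable strength R_n/Ω = 534.8 / 2 = 267 kN.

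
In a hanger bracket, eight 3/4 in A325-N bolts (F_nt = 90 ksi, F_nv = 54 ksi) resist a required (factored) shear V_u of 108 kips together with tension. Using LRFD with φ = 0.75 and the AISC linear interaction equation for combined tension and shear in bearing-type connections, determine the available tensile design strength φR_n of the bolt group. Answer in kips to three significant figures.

A_b = π·0.75²/4 = 0.4418 in²; f_rv = 108 / (8 × 0.4418) = 30.56 ksi.
F'_nt = 1.3 F_nt − (F_nt / φF_nv) f_rv = 1.3·90 − (90/(0.75·54))·30.56 = 49.09 ksi, capped at F_nt → F'_nt = 49.09 ksi.
R_n = F'_nt · A_b · n = 49.09 × 0.4418 × 8 = 173.5 kips.
Design strength φR_n = 0.75 × 173.5 = 130 kips.

130 kips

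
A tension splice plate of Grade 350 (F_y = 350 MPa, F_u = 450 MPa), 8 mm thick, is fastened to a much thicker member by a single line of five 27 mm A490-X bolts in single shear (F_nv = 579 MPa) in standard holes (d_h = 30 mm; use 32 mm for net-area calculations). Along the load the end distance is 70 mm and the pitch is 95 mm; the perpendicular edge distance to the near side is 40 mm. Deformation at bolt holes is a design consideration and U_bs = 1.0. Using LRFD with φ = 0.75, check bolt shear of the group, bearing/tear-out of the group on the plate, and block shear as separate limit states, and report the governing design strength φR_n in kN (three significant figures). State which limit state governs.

561 kN (block shear governs)

Bolt shear: A_b = π·27²/4 = 572.6 mm²; R_n = 579 × 572.6 × 5 × 1 / 1000 = 1658 kN → 0.75 × 1658 = 1240 kN.
Bearing: edge l_c = 55, r_n = 233.3 kN; interior l_c = 65, r_n = 233.3 kN; R_n = 233.3 + 4·233.3 = 1166 kN → 875 kN.
Block shear: A_gv = 3600, A_nv = 2448, A_nt = 192 mm²; R_n = min(0.6F_uA_nv, 0.6F_yA_gv) + U_bs·F_u·A_nt = 747.4 kN → 561 kN.
Block shear governs: 561 kN.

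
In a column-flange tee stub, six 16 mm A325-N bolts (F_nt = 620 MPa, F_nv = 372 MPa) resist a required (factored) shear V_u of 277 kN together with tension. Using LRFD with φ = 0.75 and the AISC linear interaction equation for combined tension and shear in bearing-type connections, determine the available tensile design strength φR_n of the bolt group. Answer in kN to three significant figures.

268 kN

A_b = π·16²/4 = 201.1 mm²; f_rv = 277 × 1000 / (6 × 201.1) = 229.6 MPa.
F'_nt = 1.3 F_nt − (F_nt / φF_nv) f_rv = 1.3·620 − (620/(0.75·372))·229.6 = 295.7 MPa, capped at F_nt → F'_nt = 295.7 MPa.
R_n = F'_nt · A_b · n = 295.7 × 201.1 × 6 / 1000 = 356.8 kN.
Design strength φR_n = 0.75 × 356.8 = 268 kN.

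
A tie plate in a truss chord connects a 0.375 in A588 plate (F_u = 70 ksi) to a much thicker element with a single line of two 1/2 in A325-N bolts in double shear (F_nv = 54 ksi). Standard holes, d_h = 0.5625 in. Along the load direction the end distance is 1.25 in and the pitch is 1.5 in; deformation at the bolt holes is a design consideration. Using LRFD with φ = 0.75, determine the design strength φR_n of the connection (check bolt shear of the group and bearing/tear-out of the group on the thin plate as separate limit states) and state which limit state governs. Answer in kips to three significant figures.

Bolt shear: A_b = π·0.5²/4 = 0.1963 in²; R_n = 54 × 0.1963 × 2 × 2 = 42.41 kips → 0.75 × 42.41 = 31.8 kips.
Bearing (1.2 l_c t F_u ≤ 2.4 d t F_u): upper limit = 2.4·0.5·0.375·70 = 31.5 kips.
  Edge l_c = 1.25 − 0.5625/2 = 0.9688 → r_n = 30.52 kips; interior l_c = 1.5 − 0.5625 = 0.9375 → r_n = 29.53 kips.
  R_n,bearing = 1·30.52 + 1·29.53 = 60.05 kips → 0.75 × 60.05 = 45 kips.
Bolt shear governs: 31.8 kips.

31.8 kips (bolt shear governs)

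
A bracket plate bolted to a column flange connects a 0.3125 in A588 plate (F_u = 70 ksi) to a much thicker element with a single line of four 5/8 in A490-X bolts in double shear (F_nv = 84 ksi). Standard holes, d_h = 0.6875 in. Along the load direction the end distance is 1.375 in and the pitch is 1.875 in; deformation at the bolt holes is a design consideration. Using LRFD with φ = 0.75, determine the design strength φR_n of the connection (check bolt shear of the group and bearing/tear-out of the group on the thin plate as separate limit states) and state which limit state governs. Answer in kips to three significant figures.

90.4 kips (bearing governs)

Bolt shear: A_b = π·0.625²/4 = 0.3068 in²; R_n = 84 × 0.3068 × 4 × 2 = 206.2 kips → 0.75 × 206.2 = 155 kips.
Bearing (1.2 l_c t F_u ≤ 2.4 d t F_u): upper limit = 2.4·0.625·0.3125·70 = 32.81 kips.
  Edge l_c = 1.375 − 0.6875/2 = 1.031 → r_n = 27.07 kips; interior l_c = 1.875 − 0.6875 = 1.188 → r_n = 31.17 kips.
  R_n,bearing = 1·27.07 + 3·31.17 = 120.6 kips → 0.75 × 120.6 = 90.4 kips.
Bearing governs: 90.4 kips.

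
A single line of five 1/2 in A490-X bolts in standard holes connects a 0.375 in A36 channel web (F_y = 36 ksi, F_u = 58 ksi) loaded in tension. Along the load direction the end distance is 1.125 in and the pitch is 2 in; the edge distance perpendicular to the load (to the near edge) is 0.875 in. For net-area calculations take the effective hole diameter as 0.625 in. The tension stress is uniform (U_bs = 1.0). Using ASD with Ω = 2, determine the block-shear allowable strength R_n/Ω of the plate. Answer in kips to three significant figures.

Shear plane L_v = 1.125 + 4·2 = 9.125 in; A_gv = 9.125 × 0.375 = 3.422 in².
A_nv = (9.125 − 4.5·0.625) × 0.375 = 2.367 in².
A_nt = (0.875 − 0.5·0.625) × 0.375 = 0.2109 in².
0.6 F_u A_nv = 82.38 kips; 0.6 F_y A_gv = 73.91 kips → shear yielding governs the shear term.
R_n = 73.91 + 1.0 × 58 × 0.2109 = 86.15 kips.
Allowable strength R_n/Ω = 86.15 / 2 = 43.1 kips.

43.1 kips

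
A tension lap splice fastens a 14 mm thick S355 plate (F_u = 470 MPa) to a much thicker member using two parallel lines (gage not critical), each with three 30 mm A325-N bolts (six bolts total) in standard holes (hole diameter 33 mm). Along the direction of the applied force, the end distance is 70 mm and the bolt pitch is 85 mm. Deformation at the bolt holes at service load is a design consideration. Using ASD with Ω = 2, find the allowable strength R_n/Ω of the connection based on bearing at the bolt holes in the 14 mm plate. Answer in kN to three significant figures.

1240 kN

Per bolt r_n = 1.2 l_c t F_u ≤ 2.4 d t F_u; upper limit = 2.4 × 30 × 14 × 470 / 1000 = 473.8 kN.
Edge bolt: l_c = 70 − 33/2 = 53.5 mm → 1.2 × 53.5 × 14 × 470 / 1000 = 422.4 → r_n = 422.4 kN.
Interior bolts: l_c = 85 − 33 = 52 mm → 1.2 × 52 × 14 × 470 / 1000 = 410.6 → r_n = 410.6 kN.
R_n = 2 × 422.4 + 4 × 410.6 = 2487 kN.
Allowable strength R_n/Ω = 2487 / 2 = 1240 kN.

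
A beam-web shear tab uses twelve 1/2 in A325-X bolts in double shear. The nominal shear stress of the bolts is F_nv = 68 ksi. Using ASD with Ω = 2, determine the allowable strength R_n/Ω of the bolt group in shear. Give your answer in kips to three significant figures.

160 kips

A_b = π × 0.5² / 4 = 0.1963 in².
R_n = F_nv · A_b · n · n_s = 68 × 0.1963 × 12 × 2 = 320.4 kips.
Allowable strength R_n/Ω = 320.4 / 2 = 160 kips.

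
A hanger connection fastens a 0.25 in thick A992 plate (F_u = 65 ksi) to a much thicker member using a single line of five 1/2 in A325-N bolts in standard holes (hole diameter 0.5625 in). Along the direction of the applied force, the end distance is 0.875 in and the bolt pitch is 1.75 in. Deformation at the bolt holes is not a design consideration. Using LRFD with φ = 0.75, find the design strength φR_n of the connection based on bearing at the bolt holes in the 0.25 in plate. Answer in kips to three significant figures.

Per bolt r_n = 1.5 l_c t F_u ≤ 3.0 d t F_u; upper limit = 3.0 × 0.5 × 0.25 × 65 = 24.38 kips.
Edge bolt: l_c = 0.875 − 0.5625/2 = 0.5938 in → 1.5 × 0.5938 × 0.25 × 65 = 14.47 → r_n = 14.47 kips.
Interior bolts: l_c = 1.75 − 0.5625 = 1.188 in → 1.5 × 1.188 × 0.25 × 65 = 28.95 → r_n = 24.38 kips.
R_n = 1 × 14.47 + 4 × 24.38 = 112 kips.
Design strength φR_n = 0.75 × 112 = 84 kips.

84 kips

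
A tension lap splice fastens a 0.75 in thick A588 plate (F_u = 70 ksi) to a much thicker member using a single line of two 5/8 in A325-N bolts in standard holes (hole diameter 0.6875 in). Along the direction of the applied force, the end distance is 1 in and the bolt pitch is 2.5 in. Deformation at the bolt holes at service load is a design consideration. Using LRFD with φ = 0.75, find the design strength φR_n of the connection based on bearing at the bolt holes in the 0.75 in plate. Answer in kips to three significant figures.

Per bolt r_n = 1.2 l_c t F_u ≤ 2.4 d t F_u; upper limit = 2.4 × 0.625 × 0.75 × 70 = 78.75 kips.
Edge bolt: l_c = 1 − 0.6875/2 = 0.6562 in → 1.2 × 0.6562 × 0.75 × 70 = 41.34 → r_n = 41.34 kips.
Interior bolts: l_c = 2.5 − 0.6875 = 1.812 in → 1.2 × 1.812 × 0.75 × 70 = 114.2 → r_n = 78.75 kips.
R_n = 1 × 41.34 + 1 × 78.75 = 120.1 kips.
Design strength φR_n = 0.75 × 120.1 = 90.1 kips.

90.1 kips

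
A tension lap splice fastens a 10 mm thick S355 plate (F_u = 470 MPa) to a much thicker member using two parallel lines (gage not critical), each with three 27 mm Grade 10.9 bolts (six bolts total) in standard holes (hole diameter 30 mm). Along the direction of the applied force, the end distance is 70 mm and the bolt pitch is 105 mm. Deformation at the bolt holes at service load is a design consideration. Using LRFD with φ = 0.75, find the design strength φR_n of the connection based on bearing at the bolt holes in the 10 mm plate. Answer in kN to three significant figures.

1370 kN

Per bolt r_n = 1.2 l_c t F_u ≤ 2.4 d t F_u; upper limit = 2.4 × 27 × 10 × 470 / 1000 = 304.6 kN.
Edge bolt: l_c = 70 − 30/2 = 55 mm → 1.2 × 55 × 10 × 470 / 1000 = 310.2 → r_n = 304.6 kN.
Interior bolts: l_c = 105 − 30 = 75 mm → 1.2 × 75 × 10 × 470 / 1000 = 423 → r_n = 304.6 kN.
R_n = 2 × 304.6 + 4 × 304.6 = 1827 kN.
Design strength φR_n = 0.75 × 1827 = 1370 kN.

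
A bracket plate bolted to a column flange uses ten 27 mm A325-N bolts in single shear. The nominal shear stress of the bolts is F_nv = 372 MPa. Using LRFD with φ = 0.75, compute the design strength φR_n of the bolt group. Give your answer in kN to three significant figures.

1600 kN

A_b = π × 27² / 4 = 572.6 mm².
R_n = F_nv · A_b · n · n_s = 372 × 572.6 × 10 × 1 / 1000 = 2130 kN.
Design strength φR_n = 0.75 × 2130 = 1600 kN.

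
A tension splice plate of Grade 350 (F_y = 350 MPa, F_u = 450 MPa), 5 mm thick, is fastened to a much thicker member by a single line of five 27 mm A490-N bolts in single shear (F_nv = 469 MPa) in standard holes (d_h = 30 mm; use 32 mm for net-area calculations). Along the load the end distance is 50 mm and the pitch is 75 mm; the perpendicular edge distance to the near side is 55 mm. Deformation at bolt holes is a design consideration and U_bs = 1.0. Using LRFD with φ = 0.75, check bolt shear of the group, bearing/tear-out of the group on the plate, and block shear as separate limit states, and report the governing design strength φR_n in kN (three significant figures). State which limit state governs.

Bolt shear: A_b = π·27²/4 = 572.6 mm²; R_n = 469 × 572.6 × 5 × 1 / 1000 = 1343 kN → 0.75 × 1343 = 1010 kN.
Bearing: edge l_c = 35, r_n = 94.5 kN; interior l_c = 45, r_n = 121.5 kN; R_n = 94.5 + 4·121.5 = 580.5 kN → 435 kN.
Block shear: A_gv = 1750, A_nv = 1030, A_nt = 195 mm²; R_n = min(0.6F_uA_nv, 0.6F_yA_gv) + U_bs·F_u·A_nt = 365.9 kN → 274 kN.
Block shear governs: 274 kN.

274 kN (block shear governs)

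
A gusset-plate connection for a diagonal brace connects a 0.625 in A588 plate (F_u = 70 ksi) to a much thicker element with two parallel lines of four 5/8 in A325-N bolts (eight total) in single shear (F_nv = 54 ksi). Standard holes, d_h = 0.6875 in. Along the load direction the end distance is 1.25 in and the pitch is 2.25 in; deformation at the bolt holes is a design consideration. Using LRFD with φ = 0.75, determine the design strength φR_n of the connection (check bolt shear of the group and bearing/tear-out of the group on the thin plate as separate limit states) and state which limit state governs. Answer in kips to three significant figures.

Bolt shear: A_b = π·0.625²/4 = 0.3068 in²; R_n = 54 × 0.3068 × 8 × 1 = 132.5 kips → 0.75 × 132.5 = 99.4 kips.
Bearing (1.2 l_c t F_u ≤ 2.4 d t F_u): upper limit = 2.4·0.625·0.625·70 = 65.62 kips.
  Edge l_c = 1.25 − 0.6875/2 = 0.9062 → r_n = 47.58 kips; interior l_c = 2.25 − 0.6875 = 1.562 → r_n = 65.62 kips.
  R_n,bearing = 2·47.58 + 6·65.62 = 488.9 kips → 0.75 × 488.9 = 367 kips.
Bolt shear governs: 99.4 kips.

99.4 kips (bolt shear governs)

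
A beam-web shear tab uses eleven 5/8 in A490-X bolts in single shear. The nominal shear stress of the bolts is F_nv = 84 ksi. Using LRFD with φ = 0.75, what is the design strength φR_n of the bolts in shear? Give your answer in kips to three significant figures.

213 kips

A_b = π × 0.625² / 4 = 0.3068 in².
R_n = F_nv · A_b · n · n_s = 84 × 0.3068 × 11 × 1 = 283.5 kips.
Design strength φR_n = 0.75 × 283.5 = 213 kips.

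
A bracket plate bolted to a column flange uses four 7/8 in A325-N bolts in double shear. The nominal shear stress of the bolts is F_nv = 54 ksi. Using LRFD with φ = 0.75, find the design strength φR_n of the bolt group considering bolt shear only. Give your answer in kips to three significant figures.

A_b = π × 0.875² / 4 = 0.6013 in².
R_n = F_nv · A_b · n · n_s = 54 × 0.6013 × 4 × 2 = 259.8 kips.
Design strength φR_n = 0.75 × 259.8 = 195 kips.

195 kips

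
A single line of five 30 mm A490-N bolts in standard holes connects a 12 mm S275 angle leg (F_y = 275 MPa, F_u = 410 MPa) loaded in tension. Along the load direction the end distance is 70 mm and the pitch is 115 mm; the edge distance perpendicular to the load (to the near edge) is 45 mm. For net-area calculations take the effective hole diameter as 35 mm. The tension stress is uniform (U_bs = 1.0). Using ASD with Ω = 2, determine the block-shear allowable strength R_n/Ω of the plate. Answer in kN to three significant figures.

592 kN

Shear plane L_v = 70 + 4·115 = 530 mm; A_gv = 530 × 12 = 6360 mm².
A_nv = (530 − 4.5·35) × 12 = 4470 mm².
A_nt = (45 − 0.5·35) × 12 = 330 mm².
0.6 F_u A_nv = 1100 kN; 0.6 F_y A_gv = 1049 kN → shear yielding governs the shear term.
R_n = 1049 + 1.0 × 410 × 330 / 1000 = 1185 kN.
Allowable strength R_n/Ω = 1185 / 2 = 592 kN.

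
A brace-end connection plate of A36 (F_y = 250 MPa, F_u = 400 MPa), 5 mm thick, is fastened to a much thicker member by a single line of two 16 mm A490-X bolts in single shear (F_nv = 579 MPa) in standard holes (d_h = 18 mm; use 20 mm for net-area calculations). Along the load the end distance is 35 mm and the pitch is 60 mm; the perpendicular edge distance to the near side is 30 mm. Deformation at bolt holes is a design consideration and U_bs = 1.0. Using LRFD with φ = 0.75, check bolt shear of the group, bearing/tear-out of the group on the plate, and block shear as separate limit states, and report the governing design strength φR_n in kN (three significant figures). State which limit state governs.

83.4 kN (block shear governs)

Bolt shear: A_b = π·16²/4 = 201.1 mm²; R_n = 579 × 201.1 × 2 × 1 / 1000 = 232.8 kN → 0.75 × 232.8 = 175 kN.
Bearing: edge l_c = 26, r_n = 62.4 kN; interior l_c = 42, r_n = 76.8 kN; R_n = 62.4 + 1·76.8 = 139.2 kN → 104 kN.
Block shear: A_gv = 475, A_nv = 325, A_nt = 100 mm²; R_n = min(0.6F_uA_nv, 0.6F_yA_gv) + U_bs·F_u·A_nt = 111.2 kN → 83.4 kN.
Block shear governs: 83.4 kN.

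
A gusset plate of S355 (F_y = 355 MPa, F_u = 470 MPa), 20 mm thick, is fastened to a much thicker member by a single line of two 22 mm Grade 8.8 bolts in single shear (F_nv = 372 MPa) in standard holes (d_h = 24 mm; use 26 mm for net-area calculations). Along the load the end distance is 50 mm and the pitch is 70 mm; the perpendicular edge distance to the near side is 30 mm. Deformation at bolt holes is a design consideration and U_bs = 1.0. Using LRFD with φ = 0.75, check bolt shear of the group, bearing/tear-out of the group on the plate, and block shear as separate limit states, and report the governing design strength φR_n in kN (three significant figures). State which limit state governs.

Bolt shear: A_b = π·22²/4 = 380.1 mm²; R_n = 372 × 380.1 × 2 × 1 / 1000 = 282.8 kN → 0.75 × 282.8 = 212 kN.
Bearing: edge l_c = 38, r_n = 428.6 kN; interior l_c = 46, r_n = 496.3 kN; R_n = 428.6 + 1·496.3 = 925 kN → 694 kN.
Block shear: A_gv = 2400, A_nv = 1620, A_nt = 340 mm²; R_n = min(0.6F_uA_nv, 0.6F_yA_gv) + U_bs·F_u·A_nt = 616.6 kN → 462 kN.
Bolt shear governs: 212 kN.

212 kN (bolt shear governs)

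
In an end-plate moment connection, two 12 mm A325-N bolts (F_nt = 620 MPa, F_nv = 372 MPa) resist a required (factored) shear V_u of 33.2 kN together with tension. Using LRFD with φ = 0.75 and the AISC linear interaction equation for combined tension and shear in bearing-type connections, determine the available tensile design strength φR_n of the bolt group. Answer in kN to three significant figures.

A_b = π·12²/4 = 113.1 mm²; f_rv = 33.2 × 1000 / (2 × 113.1) = 146.8 MPa.
F'_nt = 1.3 F_nt − (F_nt / φF_nv) f_rv = 1.3·620 − (620/(0.75·372))·146.8 = 479.8 MPa, capped at F_nt → F'_nt = 479.8 MPa.
R_n = F'_nt · A_b · n = 479.8 × 113.1 × 2 / 1000 = 108.5 kN.
Design strength φR_n = 0.75 × 108.5 = 81.4 kN.

81.4 kN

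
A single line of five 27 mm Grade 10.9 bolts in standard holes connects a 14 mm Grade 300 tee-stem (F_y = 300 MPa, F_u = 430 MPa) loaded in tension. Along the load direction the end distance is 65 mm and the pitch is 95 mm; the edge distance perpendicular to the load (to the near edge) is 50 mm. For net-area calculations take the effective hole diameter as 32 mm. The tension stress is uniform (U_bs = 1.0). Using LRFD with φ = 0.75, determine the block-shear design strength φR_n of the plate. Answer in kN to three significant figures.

Shear plane L_v = 65 + 4·95 = 445 mm; A_gv = 445 × 14 = 6230 mm².
A_nv = (445 − 4.5·32) × 14 = 4214 mm².
A_nt = (50 − 0.5·32) × 14 = 476 mm².
0.6 F_u A_nv = 1087 kN; 0.6 F_y A_gv = 1121 kN → shear rupture governs the shear term.
R_n = 1087 + 1.0 × 430 × 476 / 1000 = 1292 kN.
Design strength φR_n = 0.75 × 1292 = 969 kN.

969 kN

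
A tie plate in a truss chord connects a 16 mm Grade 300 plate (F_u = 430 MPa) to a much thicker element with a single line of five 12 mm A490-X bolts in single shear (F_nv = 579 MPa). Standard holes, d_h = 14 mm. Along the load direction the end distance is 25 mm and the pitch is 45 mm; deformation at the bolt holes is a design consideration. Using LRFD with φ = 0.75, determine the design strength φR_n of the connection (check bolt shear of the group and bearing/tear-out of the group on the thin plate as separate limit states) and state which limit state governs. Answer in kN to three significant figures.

246 kN (bolt shear governs)

Bolt shear: A_b = π·12²/4 = 113.1 mm²; R_n = 579 × 113.1 × 5 × 1 / 1000 = 327.4 kN → 0.75 × 327.4 = 246 kN.
Bearing (1.2 l_c t F_u ≤ 2.4 d t F_u): upper limit = 2.4·12·16·430 / 1000 = 198.1 kN.
  Edge l_c = 25 − 14/2 = 18 → r_n = 148.6 kN; interior l_c = 45 − 14 = 31 → r_n = 198.1 kN.
  R_n,bearing = 1·148.6 + 4·198.1 = 941.2 kN → 0.75 × 941.2 = 706 kN.
Bolt shear governs: 246 kN.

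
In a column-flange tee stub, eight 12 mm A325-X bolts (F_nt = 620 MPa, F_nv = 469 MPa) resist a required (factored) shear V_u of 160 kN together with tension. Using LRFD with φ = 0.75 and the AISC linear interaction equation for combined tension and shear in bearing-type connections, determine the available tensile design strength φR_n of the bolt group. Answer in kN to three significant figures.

A_b = π·12²/4 = 113.1 mm²; f_rv = 160 × 1000 / (8 × 113.1) = 176.8 MPa.
F'_nt = 1.3 F_nt − (F_nt / φF_nv) f_rv = 1.3·620 − (620/(0.75·469))·176.8 = 494.3 MPa, capped at F_nt → F'_nt = 494.3 MPa.
R_n = F'_nt · A_b · n = 494.3 × 113.1 × 8 / 1000 = 447.2 kN.
Design strength φR_n = 0.75 × 447.2 = 335 kN.

335 kN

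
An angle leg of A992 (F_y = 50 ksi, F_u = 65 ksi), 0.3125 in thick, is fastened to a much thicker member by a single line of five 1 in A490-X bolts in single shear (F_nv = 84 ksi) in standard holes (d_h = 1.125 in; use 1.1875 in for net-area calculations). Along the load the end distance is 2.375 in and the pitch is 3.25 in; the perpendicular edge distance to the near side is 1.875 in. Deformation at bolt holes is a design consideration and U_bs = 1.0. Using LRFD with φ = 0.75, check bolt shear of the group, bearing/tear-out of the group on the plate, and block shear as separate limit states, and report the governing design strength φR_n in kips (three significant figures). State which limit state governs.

111 kips (block shear governs)

Bolt shear: A_b = π·1²/4 = 0.7854 in²; R_n = 84 × 0.7854 × 5 × 1 = 329.9 kips → 0.75 × 329.9 = 247 kips.
Bearing: edge l_c = 1.812, r_n = 44.18 kips; interior l_c = 2.125, r_n = 48.75 kips; R_n = 44.18 + 4·48.75 = 239.2 kips → 179 kips.
Block shear: A_gv = 4.805, A_nv = 3.135, A_nt = 0.4004 in²; R_n = min(0.6F_uA_nv, 0.6F_yA_gv) + U_bs·F_u·A_nt = 148.3 kips → 111 kips.
Block shear governs: 111 kips.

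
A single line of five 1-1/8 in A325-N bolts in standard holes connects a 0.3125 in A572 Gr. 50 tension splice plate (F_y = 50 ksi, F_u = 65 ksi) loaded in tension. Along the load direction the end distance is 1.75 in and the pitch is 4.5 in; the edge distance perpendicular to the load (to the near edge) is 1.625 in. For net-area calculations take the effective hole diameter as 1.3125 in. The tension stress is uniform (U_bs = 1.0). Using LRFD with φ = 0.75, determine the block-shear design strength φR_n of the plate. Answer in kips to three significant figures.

Shear plane L_v = 1.75 + 4·4.5 = 19.75 in; A_gv = 19.75 × 0.3125 = 6.172 in².
A_nv = (19.75 − 4.5·1.3125) × 0.3125 = 4.326 in².
A_nt = (1.625 − 0.5·1.3125) × 0.3125 = 0.3027 in².
0.6 F_u A_nv = 168.7 kips; 0.6 F_y A_gv = 185.2 kips → shear rupture governs the shear term.
R_n = 168.7 + 1.0 × 65 × 0.3027 = 188.4 kips.
Design strength φR_n = 0.75 × 188.4 = 141 kips.

141 kips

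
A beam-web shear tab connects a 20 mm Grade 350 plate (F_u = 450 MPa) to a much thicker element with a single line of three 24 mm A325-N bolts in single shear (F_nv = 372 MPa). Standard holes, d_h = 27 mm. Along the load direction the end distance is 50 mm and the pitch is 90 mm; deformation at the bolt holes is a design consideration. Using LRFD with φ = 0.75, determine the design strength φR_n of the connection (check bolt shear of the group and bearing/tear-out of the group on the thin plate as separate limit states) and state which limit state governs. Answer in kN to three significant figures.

379 kN (bolt shear governs)

Bolt shear: A_b = π·24²/4 = 452.4 mm²; R_n = 372 × 452.4 × 3 × 1 / 1000 = 504.9 kN → 0.75 × 504.9 = 379 kN.
Bearing (1.2 l_c t F_u ≤ 2.4 d t F_u): upper limit = 2.4·24·20·450 / 1000 = 518.4 kN.
  Edge l_c = 50 − 27/2 = 36.5 → r_n = 394.2 kN; interior l_c = 90 − 27 = 63 → r_n = 518.4 kN.
  R_n,bearing = 1·394.2 + 2·518.4 = 1431 kN → 0.75 × 1431 = 1070 kN.
Bolt shear governs: 379 kN.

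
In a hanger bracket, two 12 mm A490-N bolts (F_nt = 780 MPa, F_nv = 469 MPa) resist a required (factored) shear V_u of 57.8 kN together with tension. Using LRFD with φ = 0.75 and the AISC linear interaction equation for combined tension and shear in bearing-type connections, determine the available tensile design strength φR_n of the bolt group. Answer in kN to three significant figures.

75.9 kN

A_b = π·12²/4 = 113.1 mm²; f_rv = 57.8 × 1000 / (2 × 113.1) = 255.5 MPa.
F'_nt = 1.3 F_nt − (F_nt / φF_nv) f_rv = 1.3·780 − (780/(0.75·469))·255.5 = 447.4 MPa, capped at F_nt → F'_nt = 447.4 MPa.
R_n = F'_nt · A_b · n = 447.4 × 113.1 × 2 / 1000 = 101.2 kN.
Design strength φR_n = 0.75 × 101.2 = 75.9 kN.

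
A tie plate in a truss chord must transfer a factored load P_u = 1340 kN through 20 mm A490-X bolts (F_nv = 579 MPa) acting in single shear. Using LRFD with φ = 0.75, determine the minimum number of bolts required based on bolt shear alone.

10 bolts

A_b = π·20²/4 = 314.2 mm².
Per-bolt design strength φR_n = 0.75 × 579 × 314.2 × 1 / 1000 = 136.4 kN.
n ≥ 1340 / 136.4 = 9.822 → use 10 bolts.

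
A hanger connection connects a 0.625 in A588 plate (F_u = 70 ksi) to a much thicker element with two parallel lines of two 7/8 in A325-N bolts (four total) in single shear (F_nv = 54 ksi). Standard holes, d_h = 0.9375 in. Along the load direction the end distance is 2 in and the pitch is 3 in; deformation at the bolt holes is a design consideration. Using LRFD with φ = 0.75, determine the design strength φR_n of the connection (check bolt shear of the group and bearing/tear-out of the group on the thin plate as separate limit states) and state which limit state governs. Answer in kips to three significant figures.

Bolt shear: A_b = π·0.875²/4 = 0.6013 in²; R_n = 54 × 0.6013 × 4 × 1 = 129.9 kips → 0.75 × 129.9 = 97.4 kips.
Bearing (1.2 l_c t F_u ≤ 2.4 d t F_u): upper limit = 2.4·0.875·0.625·70 = 91.88 kips.
  Edge l_c = 2 − 0.9375/2 = 1.531 → r_n = 80.39 kips; interior l_c = 3 − 0.9375 = 2.062 → r_n = 91.88 kips.
  R_n,bearing = 2·80.39 + 2·91.88 = 344.5 kips → 0.75 × 344.5 = 258 kips.
Bolt shear governs: 97.4 kips.

97.4 kips (bolt shear governs)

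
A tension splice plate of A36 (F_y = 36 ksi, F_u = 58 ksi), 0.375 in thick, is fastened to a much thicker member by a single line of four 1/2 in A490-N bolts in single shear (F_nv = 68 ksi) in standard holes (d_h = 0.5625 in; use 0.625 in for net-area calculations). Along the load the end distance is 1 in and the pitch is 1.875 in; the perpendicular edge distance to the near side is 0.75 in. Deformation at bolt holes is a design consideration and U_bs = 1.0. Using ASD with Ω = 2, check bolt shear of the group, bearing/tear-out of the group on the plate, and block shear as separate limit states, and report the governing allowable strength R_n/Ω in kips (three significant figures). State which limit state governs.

26.7 kips (bolt shear governs)

Bolt shear: A_b = π·0.5²/4 = 0.1963 in²; R_n = 68 × 0.1963 × 4 × 1 = 53.41 kips → 53.41 / 2 = 26.7 kips.
Bearing: edge l_c = 0.7188, r_n = 18.76 kips; interior l_c = 1.312, r_n = 26.1 kips; R_n = 18.76 + 3·26.1 = 97.06 kips → 48.5 kips.
Block shear: A_gv = 2.484, A_nv = 1.664, A_nt = 0.1641 in²; R_n = min(0.6F_uA_nv, 0.6F_yA_gv) + U_bs·F_u·A_nt = 63.18 kips → 31.6 kips.
Bolt shear governs: 26.7 kips.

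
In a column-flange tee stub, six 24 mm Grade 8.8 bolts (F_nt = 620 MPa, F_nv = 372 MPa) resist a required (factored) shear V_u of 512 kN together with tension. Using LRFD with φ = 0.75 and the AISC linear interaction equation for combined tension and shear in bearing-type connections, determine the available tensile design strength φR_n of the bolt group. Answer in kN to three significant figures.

787 kN

A_b = π·24²/4 = 452.4 mm²; f_rv = 512 × 1000 / (6 × 452.4) = 188.6 MPa.
F'_nt = 1.3 F_nt − (F_nt / φF_nv) f_rv = 1.3·620 − (620/(0.75·372))·188.6 = 386.8 MPa, capped at F_nt → F'_nt = 386.8 MPa.
R_n = F'_nt · A_b · n = 386.8 × 452.4 × 6 / 1000 = 1050 kN.
Design strength φR_n = 0.75 × 1050 = 787 kN.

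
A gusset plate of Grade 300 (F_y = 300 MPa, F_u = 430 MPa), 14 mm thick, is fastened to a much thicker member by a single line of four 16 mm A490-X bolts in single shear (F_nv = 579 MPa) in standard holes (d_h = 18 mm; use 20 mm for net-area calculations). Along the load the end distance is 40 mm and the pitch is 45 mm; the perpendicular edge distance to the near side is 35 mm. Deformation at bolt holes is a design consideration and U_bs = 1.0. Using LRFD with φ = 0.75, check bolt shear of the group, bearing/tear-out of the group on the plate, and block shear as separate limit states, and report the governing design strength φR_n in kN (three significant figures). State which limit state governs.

Bolt shear: A_b = π·16²/4 = 201.1 mm²; R_n = 579 × 201.1 × 4 × 1 / 1000 = 465.7 kN → 0.75 × 465.7 = 349 kN.
Bearing: edge l_c = 31, r_n = 223.9 kN; interior l_c = 27, r_n = 195 kN; R_n = 223.9 + 3·195 = 809.1 kN → 607 kN.
Block shear: A_gv = 2450, A_nv = 1470, A_nt = 350 mm²; R_n = min(0.6F_uA_nv, 0.6F_yA_gv) + U_bs·F_u·A_nt = 529.8 kN → 397 kN.
Bolt shear governs: 349 kN.

349 kN (bolt shear governs)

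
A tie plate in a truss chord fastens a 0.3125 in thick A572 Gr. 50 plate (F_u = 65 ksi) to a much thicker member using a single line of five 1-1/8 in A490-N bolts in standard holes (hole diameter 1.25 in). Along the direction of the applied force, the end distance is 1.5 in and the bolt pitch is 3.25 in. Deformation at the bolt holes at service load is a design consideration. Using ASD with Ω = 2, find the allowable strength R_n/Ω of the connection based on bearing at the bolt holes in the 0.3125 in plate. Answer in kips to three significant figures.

108 kips

Per bolt r_n = 1.2 l_c t F_u ≤ 2.4 d t F_u; upper limit = 2.4 × 1.125 × 0.3125 × 65 = 54.84 kips.
Edge bolt: l_c = 1.5 − 1.25/2 = 0.875 in → 1.2 × 0.875 × 0.3125 × 65 = 21.33 → r_n = 21.33 kips.
Interior bolts: l_c = 3.25 − 1.25 = 2 in → 1.2 × 2 × 0.3125 × 65 = 48.75 → r_n = 48.75 kips.
R_n = 1 × 21.33 + 4 × 48.75 = 216.3 kips.
Allowable strength R_n/Ω = 216.3 / 2 = 108 kips.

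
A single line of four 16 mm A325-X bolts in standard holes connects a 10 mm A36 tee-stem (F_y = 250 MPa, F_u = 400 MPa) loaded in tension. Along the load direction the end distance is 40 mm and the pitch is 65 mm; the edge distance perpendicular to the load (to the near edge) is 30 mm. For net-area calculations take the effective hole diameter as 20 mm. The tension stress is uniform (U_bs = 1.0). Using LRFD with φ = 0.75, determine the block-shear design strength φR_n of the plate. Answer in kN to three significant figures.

324 kN

Shear plane L_v = 40 + 3·65 = 235 mm; A_gv = 235 × 10 = 2350 mm².
A_nv = (235 − 3.5·20) × 10 = 1650 mm².
A_nt = (30 − 0.5·20) × 10 = 200 mm².
0.6 F_u A_nv = 396 kN; 0.6 F_y A_gv = 352.5 kN → shear yielding governs the shear term.
R_n = 352.5 + 1.0 × 400 × 200 / 1000 = 432.5 kN.
Design strength φR_n = 0.75 × 432.5 = 324 kN.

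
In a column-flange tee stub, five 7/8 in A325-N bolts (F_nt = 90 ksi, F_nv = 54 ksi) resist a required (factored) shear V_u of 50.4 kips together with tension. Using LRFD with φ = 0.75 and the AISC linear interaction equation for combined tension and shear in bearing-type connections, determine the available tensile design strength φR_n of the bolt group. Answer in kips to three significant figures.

A_b = π·0.875²/4 = 0.6013 in²; f_rv = 50.4 / (5 × 0.6013) = 16.76 ksi.
F'_nt = 1.3 F_nt − (F_nt / φF_nv) f_rv = 1.3·90 − (90/(0.75·54))·16.76 = 79.75 ksi, capped at F_nt → F'_nt = 79.75 ksi.
R_n = F'_nt · A_b · n = 79.75 × 0.6013 × 5 = 239.8 kips.
Design strength φR_n = 0.75 × 239.8 = 180 kips.

180 kips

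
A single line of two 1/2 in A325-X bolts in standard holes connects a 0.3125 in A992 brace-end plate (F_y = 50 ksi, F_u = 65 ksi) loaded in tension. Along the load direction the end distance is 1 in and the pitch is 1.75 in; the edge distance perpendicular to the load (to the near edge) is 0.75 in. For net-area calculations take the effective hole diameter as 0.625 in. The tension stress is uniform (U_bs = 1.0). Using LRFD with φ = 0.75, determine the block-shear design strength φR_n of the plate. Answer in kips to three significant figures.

Shear plane L_v = 1 + 1·1.75 = 2.75 in; A_gv = 2.75 × 0.3125 = 0.8594 in².
A_nv = (2.75 − 1.5·0.625) × 0.3125 = 0.5664 in².
A_nt = (0.75 − 0.5·0.625) × 0.3125 = 0.1367 in².
0.6 F_u A_nv = 22.09 kips; 0.6 F_y A_gv = 25.78 kips → shear rupture governs the shear term.
R_n = 22.09 + 1.0 × 65 × 0.1367 = 30.98 kips.
Design strength φR_n = 0.75 × 30.98 = 23.2 kips.

23.2 kips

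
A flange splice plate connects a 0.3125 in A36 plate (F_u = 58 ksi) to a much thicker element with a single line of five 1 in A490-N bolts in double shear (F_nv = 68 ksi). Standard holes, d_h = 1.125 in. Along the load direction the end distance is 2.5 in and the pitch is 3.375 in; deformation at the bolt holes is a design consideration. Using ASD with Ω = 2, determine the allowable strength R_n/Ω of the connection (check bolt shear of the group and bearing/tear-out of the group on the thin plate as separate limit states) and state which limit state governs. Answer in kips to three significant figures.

108 kips (bearing governs)

Bolt shear: A_b = π·1²/4 = 0.7854 in²; R_n = 68 × 0.7854 × 5 × 2 = 534.1 kips → 534.1 / 2 = 267 kips.
Bearing (1.2 l_c t F_u ≤ 2.4 d t F_u): upper limit = 2.4·1·0.3125·58 = 43.5 kips.
  Edge l_c = 2.5 − 1.125/2 = 1.938 → r_n = 42.14 kips; interior l_c = 3.375 − 1.125 = 2.25 → r_n = 43.5 kips.
  R_n,bearing = 1·42.14 + 4·43.5 = 216.1 kips → 216.1 / 2 = 108 kips.
Bearing governs: 108 kips.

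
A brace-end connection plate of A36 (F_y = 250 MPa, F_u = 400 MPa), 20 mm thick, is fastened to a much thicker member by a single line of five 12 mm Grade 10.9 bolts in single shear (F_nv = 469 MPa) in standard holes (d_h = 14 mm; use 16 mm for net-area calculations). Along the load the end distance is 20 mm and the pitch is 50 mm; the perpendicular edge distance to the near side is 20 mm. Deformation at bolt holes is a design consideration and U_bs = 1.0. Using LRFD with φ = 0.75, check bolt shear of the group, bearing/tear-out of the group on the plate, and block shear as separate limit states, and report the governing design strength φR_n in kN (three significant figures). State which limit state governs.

199 kN (bolt shear governs)

Bolt shear: A_b = π·12²/4 = 113.1 mm²; R_n = 469 × 113.1 × 5 × 1 / 1000 = 265.2 kN → 0.75 × 265.2 = 199 kN.
Bearing: edge l_c = 13, r_n = 124.8 kN; interior l_c = 36, r_n = 230.4 kN; R_n = 124.8 + 4·230.4 = 1046 kN → 785 kN.
Block shear: A_gv = 4400, A_nv = 2960, A_nt = 240 mm²; R_n = min(0.6F_uA_nv, 0.6F_yA_gv) + U_bs·F_u·A_nt = 756 kN → 567 kN.
Bolt shear governs: 199 kN.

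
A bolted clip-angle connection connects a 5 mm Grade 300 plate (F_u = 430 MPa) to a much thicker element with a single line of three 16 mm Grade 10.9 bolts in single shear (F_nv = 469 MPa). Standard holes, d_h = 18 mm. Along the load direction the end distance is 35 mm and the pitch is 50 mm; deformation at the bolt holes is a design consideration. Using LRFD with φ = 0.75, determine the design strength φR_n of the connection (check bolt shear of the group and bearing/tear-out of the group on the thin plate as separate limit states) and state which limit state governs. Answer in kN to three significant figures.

174 kN (bearing governs)

Bolt shear: A_b = π·16²/4 = 201.1 mm²; R_n = 469 × 201.1 × 3 × 1 / 1000 = 282.9 kN → 0.75 × 282.9 = 212 kN.
Bearing (1.2 l_c t F_u ≤ 2.4 d t F_u): upper limit = 2.4·16·5·430 / 1000 = 82.56 kN.
  Edge l_c = 35 − 18/2 = 26 → r_n = 67.08 kN; interior l_c = 50 − 18 = 32 → r_n = 82.56 kN.
  R_n,bearing = 1·67.08 + 2·82.56 = 232.2 kN → 0.75 × 232.2 = 174 kN.
Bearing governs: 174 kN.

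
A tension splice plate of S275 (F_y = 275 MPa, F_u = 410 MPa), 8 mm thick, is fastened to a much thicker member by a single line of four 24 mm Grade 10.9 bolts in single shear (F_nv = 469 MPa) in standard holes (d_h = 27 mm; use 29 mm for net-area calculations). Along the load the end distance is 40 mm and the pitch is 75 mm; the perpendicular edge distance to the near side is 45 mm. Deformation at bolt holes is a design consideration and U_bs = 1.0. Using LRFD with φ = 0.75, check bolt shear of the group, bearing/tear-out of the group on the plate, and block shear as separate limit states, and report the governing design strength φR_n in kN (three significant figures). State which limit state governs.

Bolt shear: A_b = π·24²/4 = 452.4 mm²; R_n = 469 × 452.4 × 4 × 1 / 1000 = 848.7 kN → 0.75 × 848.7 = 637 kN.
Bearing: edge l_c = 26.5, r_n = 104.3 kN; interior l_c = 48, r_n = 188.9 kN; R_n = 104.3 + 3·188.9 = 671.1 kN → 503 kN.
Block shear: A_gv = 2120, A_nv = 1308, A_nt = 244 mm²; R_n = min(0.6F_uA_nv, 0.6F_yA_gv) + U_bs·F_u·A_nt = 421.8 kN → 316 kN.
Block shear governs: 316 kN.

316 kN (block shear governs)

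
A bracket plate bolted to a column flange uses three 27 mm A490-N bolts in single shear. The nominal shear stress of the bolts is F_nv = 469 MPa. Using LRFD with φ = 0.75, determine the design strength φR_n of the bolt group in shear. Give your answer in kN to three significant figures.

A_b = π × 27² / 4 = 572.6 mm².
R_n = F_nv · A_b · n · n_s = 469 × 572.6 × 3 × 1 / 1000 = 805.6 kN.
Design strength φR_n = 0.75 × 805.6 = 604 kN.

604 kN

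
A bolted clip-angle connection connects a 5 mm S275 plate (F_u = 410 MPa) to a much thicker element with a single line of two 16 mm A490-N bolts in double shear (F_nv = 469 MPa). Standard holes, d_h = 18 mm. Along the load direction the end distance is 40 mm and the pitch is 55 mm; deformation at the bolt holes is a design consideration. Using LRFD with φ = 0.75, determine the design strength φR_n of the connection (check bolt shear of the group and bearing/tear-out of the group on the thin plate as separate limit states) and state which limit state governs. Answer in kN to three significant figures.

116 kN (bearing governs)

Bolt shear: A_b = π·16²/4 = 201.1 mm²; R_n = 469 × 201.1 × 2 × 2 / 1000 = 377.2 kN → 0.75 × 377.2 = 283 kN.
Bearing (1.2 l_c t F_u ≤ 2.4 d t F_u): upper limit = 2.4·16·5·410 / 1000 = 78.72 kN.
  Edge l_c = 40 − 18/2 = 31 → r_n = 76.26 kN; interior l_c = 55 − 18 = 37 → r_n = 78.72 kN.
  R_n,bearing = 1·76.26 + 1·78.72 = 155 kN → 0.75 × 155 = 116 kN.
Bearing governs: 116 kN.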